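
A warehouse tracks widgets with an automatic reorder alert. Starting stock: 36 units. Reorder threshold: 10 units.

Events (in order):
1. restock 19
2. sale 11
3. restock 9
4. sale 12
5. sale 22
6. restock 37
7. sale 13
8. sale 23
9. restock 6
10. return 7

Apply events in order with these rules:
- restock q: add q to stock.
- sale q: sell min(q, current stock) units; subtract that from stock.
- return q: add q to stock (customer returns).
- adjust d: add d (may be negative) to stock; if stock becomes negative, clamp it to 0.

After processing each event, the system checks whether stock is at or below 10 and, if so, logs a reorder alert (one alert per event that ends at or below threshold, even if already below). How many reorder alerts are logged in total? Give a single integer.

Processing events:
Start: stock = 36
  Event 1 (restock 19): 36 + 19 = 55
  Event 2 (sale 11): sell min(11,55)=11. stock: 55 - 11 = 44. total_sold = 11
  Event 3 (restock 9): 44 + 9 = 53
  Event 4 (sale 12): sell min(12,53)=12. stock: 53 - 12 = 41. total_sold = 23
  Event 5 (sale 22): sell min(22,41)=22. stock: 41 - 22 = 19. total_sold = 45
  Event 6 (restock 37): 19 + 37 = 56
  Event 7 (sale 13): sell min(13,56)=13. stock: 56 - 13 = 43. total_sold = 58
  Event 8 (sale 23): sell min(23,43)=23. stock: 43 - 23 = 20. total_sold = 81
  Event 9 (restock 6): 20 + 6 = 26
  Event 10 (return 7): 26 + 7 = 33
Final: stock = 33, total_sold = 81

Checking against threshold 10:
  After event 1: stock=55 > 10
  After event 2: stock=44 > 10
  After event 3: stock=53 > 10
  After event 4: stock=41 > 10
  After event 5: stock=19 > 10
  After event 6: stock=56 > 10
  After event 7: stock=43 > 10
  After event 8: stock=20 > 10
  After event 9: stock=26 > 10
  After event 10: stock=33 > 10
Alert events: []. Count = 0

Answer: 0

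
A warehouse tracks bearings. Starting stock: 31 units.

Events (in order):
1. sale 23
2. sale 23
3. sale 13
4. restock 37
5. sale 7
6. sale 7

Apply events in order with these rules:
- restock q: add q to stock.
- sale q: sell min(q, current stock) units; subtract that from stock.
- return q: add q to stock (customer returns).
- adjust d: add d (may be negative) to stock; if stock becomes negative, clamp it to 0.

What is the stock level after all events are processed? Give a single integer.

Answer: 23

Derivation:
Processing events:
Start: stock = 31
  Event 1 (sale 23): sell min(23,31)=23. stock: 31 - 23 = 8. total_sold = 23
  Event 2 (sale 23): sell min(23,8)=8. stock: 8 - 8 = 0. total_sold = 31
  Event 3 (sale 13): sell min(13,0)=0. stock: 0 - 0 = 0. total_sold = 31
  Event 4 (restock 37): 0 + 37 = 37
  Event 5 (sale 7): sell min(7,37)=7. stock: 37 - 7 = 30. total_sold = 38
  Event 6 (sale 7): sell min(7,30)=7. stock: 30 - 7 = 23. total_sold = 45
Final: stock = 23, total_sold = 45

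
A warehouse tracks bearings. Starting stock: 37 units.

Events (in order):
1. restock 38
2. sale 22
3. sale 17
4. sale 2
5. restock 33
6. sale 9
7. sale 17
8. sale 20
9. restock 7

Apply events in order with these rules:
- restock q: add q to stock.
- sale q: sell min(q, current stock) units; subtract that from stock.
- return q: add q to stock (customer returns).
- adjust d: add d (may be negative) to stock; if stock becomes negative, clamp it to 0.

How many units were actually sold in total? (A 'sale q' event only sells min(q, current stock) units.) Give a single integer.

Processing events:
Start: stock = 37
  Event 1 (restock 38): 37 + 38 = 75
  Event 2 (sale 22): sell min(22,75)=22. stock: 75 - 22 = 53. total_sold = 22
  Event 3 (sale 17): sell min(17,53)=17. stock: 53 - 17 = 36. total_sold = 39
  Event 4 (sale 2): sell min(2,36)=2. stock: 36 - 2 = 34. total_sold = 41
  Event 5 (restock 33): 34 + 33 = 67
  Event 6 (sale 9): sell min(9,67)=9. stock: 67 - 9 = 58. total_sold = 50
  Event 7 (sale 17): sell min(17,58)=17. stock: 58 - 17 = 41. total_sold = 67
  Event 8 (sale 20): sell min(20,41)=20. stock: 41 - 20 = 21. total_sold = 87
  Event 9 (restock 7): 21 + 7 = 28
Final: stock = 28, total_sold = 87

Answer: 87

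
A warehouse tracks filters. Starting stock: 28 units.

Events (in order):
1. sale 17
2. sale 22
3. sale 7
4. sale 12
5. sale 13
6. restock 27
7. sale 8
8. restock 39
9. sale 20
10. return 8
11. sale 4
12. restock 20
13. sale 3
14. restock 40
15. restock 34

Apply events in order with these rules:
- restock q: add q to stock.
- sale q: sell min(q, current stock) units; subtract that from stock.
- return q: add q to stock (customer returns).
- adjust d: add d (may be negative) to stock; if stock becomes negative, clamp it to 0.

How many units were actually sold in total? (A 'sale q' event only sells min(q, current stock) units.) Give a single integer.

Answer: 63

Derivation:
Processing events:
Start: stock = 28
  Event 1 (sale 17): sell min(17,28)=17. stock: 28 - 17 = 11. total_sold = 17
  Event 2 (sale 22): sell min(22,11)=11. stock: 11 - 11 = 0. total_sold = 28
  Event 3 (sale 7): sell min(7,0)=0. stock: 0 - 0 = 0. total_sold = 28
  Event 4 (sale 12): sell min(12,0)=0. stock: 0 - 0 = 0. total_sold = 28
  Event 5 (sale 13): sell min(13,0)=0. stock: 0 - 0 = 0. total_sold = 28
  Event 6 (restock 27): 0 + 27 = 27
  Event 7 (sale 8): sell min(8,27)=8. stock: 27 - 8 = 19. total_sold = 36
  Event 8 (restock 39): 19 + 39 = 58
  Event 9 (sale 20): sell min(20,58)=20. stock: 58 - 20 = 38. total_sold = 56
  Event 10 (return 8): 38 + 8 = 46
  Event 11 (sale 4): sell min(4,46)=4. stock: 46 - 4 = 42. total_sold = 60
  Event 12 (restock 20): 42 + 20 = 62
  Event 13 (sale 3): sell min(3,62)=3. stock: 62 - 3 = 59. total_sold = 63
  Event 14 (restock 40): 59 + 40 = 99
  Event 15 (restock 34): 99 + 34 = 133
Final: stock = 133, total_sold = 63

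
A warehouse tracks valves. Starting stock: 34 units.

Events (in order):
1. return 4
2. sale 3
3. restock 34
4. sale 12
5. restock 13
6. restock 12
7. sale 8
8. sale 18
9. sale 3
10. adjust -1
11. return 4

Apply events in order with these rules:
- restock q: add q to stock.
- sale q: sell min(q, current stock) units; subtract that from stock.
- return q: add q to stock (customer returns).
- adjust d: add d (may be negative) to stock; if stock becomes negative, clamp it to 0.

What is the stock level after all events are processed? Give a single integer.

Processing events:
Start: stock = 34
  Event 1 (return 4): 34 + 4 = 38
  Event 2 (sale 3): sell min(3,38)=3. stock: 38 - 3 = 35. total_sold = 3
  Event 3 (restock 34): 35 + 34 = 69
  Event 4 (sale 12): sell min(12,69)=12. stock: 69 - 12 = 57. total_sold = 15
  Event 5 (restock 13): 57 + 13 = 70
  Event 6 (restock 12): 70 + 12 = 82
  Event 7 (sale 8): sell min(8,82)=8. stock: 82 - 8 = 74. total_sold = 23
  Event 8 (sale 18): sell min(18,74)=18. stock: 74 - 18 = 56. total_sold = 41
  Event 9 (sale 3): sell min(3,56)=3. stock: 56 - 3 = 53. total_sold = 44
  Event 10 (adjust -1): 53 + -1 = 52
  Event 11 (return 4): 52 + 4 = 56
Final: stock = 56, total_sold = 44

Answer: 56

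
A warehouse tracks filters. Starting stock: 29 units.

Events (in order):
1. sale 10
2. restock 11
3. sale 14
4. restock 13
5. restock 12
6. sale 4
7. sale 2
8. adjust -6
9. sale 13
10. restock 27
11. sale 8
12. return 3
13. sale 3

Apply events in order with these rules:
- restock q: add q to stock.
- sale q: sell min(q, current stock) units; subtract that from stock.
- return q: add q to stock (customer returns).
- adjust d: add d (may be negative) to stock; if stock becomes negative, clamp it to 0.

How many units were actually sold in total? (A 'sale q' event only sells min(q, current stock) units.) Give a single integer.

Answer: 54

Derivation:
Processing events:
Start: stock = 29
  Event 1 (sale 10): sell min(10,29)=10. stock: 29 - 10 = 19. total_sold = 10
  Event 2 (restock 11): 19 + 11 = 30
  Event 3 (sale 14): sell min(14,30)=14. stock: 30 - 14 = 16. total_sold = 24
  Event 4 (restock 13): 16 + 13 = 29
  Event 5 (restock 12): 29 + 12 = 41
  Event 6 (sale 4): sell min(4,41)=4. stock: 41 - 4 = 37. total_sold = 28
  Event 7 (sale 2): sell min(2,37)=2. stock: 37 - 2 = 35. total_sold = 30
  Event 8 (adjust -6): 35 + -6 = 29
  Event 9 (sale 13): sell min(13,29)=13. stock: 29 - 13 = 16. total_sold = 43
  Event 10 (restock 27): 16 + 27 = 43
  Event 11 (sale 8): sell min(8,43)=8. stock: 43 - 8 = 35. total_sold = 51
  Event 12 (return 3): 35 + 3 = 38
  Event 13 (sale 3): sell min(3,38)=3. stock: 38 - 3 = 35. total_sold = 54
Final: stock = 35, total_sold = 54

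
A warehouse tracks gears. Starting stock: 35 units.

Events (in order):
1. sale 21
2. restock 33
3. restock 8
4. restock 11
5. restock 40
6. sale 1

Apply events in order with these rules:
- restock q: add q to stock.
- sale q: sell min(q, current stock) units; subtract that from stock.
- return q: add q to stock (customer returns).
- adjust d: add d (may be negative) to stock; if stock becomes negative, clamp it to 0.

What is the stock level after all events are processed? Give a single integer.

Processing events:
Start: stock = 35
  Event 1 (sale 21): sell min(21,35)=21. stock: 35 - 21 = 14. total_sold = 21
  Event 2 (restock 33): 14 + 33 = 47
  Event 3 (restock 8): 47 + 8 = 55
  Event 4 (restock 11): 55 + 11 = 66
  Event 5 (restock 40): 66 + 40 = 106
  Event 6 (sale 1): sell min(1,106)=1. stock: 106 - 1 = 105. total_sold = 22
Final: stock = 105, total_sold = 22

Answer: 105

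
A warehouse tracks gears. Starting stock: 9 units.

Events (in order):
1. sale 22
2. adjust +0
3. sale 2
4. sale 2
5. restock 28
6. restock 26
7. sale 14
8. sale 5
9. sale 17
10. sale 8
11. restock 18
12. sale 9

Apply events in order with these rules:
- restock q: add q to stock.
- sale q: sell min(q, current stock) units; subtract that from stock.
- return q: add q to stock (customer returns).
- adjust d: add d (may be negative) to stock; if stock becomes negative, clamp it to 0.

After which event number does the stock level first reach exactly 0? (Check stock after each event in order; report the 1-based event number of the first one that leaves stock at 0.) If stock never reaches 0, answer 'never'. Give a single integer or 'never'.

Answer: 1

Derivation:
Processing events:
Start: stock = 9
  Event 1 (sale 22): sell min(22,9)=9. stock: 9 - 9 = 0. total_sold = 9
  Event 2 (adjust +0): 0 + 0 = 0
  Event 3 (sale 2): sell min(2,0)=0. stock: 0 - 0 = 0. total_sold = 9
  Event 4 (sale 2): sell min(2,0)=0. stock: 0 - 0 = 0. total_sold = 9
  Event 5 (restock 28): 0 + 28 = 28
  Event 6 (restock 26): 28 + 26 = 54
  Event 7 (sale 14): sell min(14,54)=14. stock: 54 - 14 = 40. total_sold = 23
  Event 8 (sale 5): sell min(5,40)=5. stock: 40 - 5 = 35. total_sold = 28
  Event 9 (sale 17): sell min(17,35)=17. stock: 35 - 17 = 18. total_sold = 45
  Event 10 (sale 8): sell min(8,18)=8. stock: 18 - 8 = 10. total_sold = 53
  Event 11 (restock 18): 10 + 18 = 28
  Event 12 (sale 9): sell min(9,28)=9. stock: 28 - 9 = 19. total_sold = 62
Final: stock = 19, total_sold = 62

First zero at event 1.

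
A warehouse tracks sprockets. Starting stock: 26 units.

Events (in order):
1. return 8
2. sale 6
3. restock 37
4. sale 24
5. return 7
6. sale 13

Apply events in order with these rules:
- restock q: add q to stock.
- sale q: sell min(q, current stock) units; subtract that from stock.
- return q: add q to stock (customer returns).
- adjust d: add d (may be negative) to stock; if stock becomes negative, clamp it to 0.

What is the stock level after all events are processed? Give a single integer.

Answer: 35

Derivation:
Processing events:
Start: stock = 26
  Event 1 (return 8): 26 + 8 = 34
  Event 2 (sale 6): sell min(6,34)=6. stock: 34 - 6 = 28. total_sold = 6
  Event 3 (restock 37): 28 + 37 = 65
  Event 4 (sale 24): sell min(24,65)=24. stock: 65 - 24 = 41. total_sold = 30
  Event 5 (return 7): 41 + 7 = 48
  Event 6 (sale 13): sell min(13,48)=13. stock: 48 - 13 = 35. total_sold = 43
Final: stock = 35, total_sold = 43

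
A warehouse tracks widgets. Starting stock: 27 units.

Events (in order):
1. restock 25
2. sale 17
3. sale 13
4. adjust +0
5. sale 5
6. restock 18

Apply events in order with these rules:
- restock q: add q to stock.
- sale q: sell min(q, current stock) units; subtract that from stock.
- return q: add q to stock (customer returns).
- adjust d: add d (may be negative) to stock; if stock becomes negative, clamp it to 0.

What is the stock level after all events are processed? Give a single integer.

Answer: 35

Derivation:
Processing events:
Start: stock = 27
  Event 1 (restock 25): 27 + 25 = 52
  Event 2 (sale 17): sell min(17,52)=17. stock: 52 - 17 = 35. total_sold = 17
  Event 3 (sale 13): sell min(13,35)=13. stock: 35 - 13 = 22. total_sold = 30
  Event 4 (adjust +0): 22 + 0 = 22
  Event 5 (sale 5): sell min(5,22)=5. stock: 22 - 5 = 17. total_sold = 35
  Event 6 (restock 18): 17 + 18 = 35
Final: stock = 35, total_sold = 35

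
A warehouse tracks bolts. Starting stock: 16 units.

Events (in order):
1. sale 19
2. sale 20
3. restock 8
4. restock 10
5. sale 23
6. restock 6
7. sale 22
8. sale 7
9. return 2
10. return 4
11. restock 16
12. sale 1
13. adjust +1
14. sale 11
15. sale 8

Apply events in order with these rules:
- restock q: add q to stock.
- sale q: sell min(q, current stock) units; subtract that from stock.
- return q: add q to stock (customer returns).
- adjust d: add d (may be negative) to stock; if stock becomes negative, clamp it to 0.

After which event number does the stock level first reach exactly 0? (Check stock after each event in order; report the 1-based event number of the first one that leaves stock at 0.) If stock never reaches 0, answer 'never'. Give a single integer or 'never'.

Answer: 1

Derivation:
Processing events:
Start: stock = 16
  Event 1 (sale 19): sell min(19,16)=16. stock: 16 - 16 = 0. total_sold = 16
  Event 2 (sale 20): sell min(20,0)=0. stock: 0 - 0 = 0. total_sold = 16
  Event 3 (restock 8): 0 + 8 = 8
  Event 4 (restock 10): 8 + 10 = 18
  Event 5 (sale 23): sell min(23,18)=18. stock: 18 - 18 = 0. total_sold = 34
  Event 6 (restock 6): 0 + 6 = 6
  Event 7 (sale 22): sell min(22,6)=6. stock: 6 - 6 = 0. total_sold = 40
  Event 8 (sale 7): sell min(7,0)=0. stock: 0 - 0 = 0. total_sold = 40
  Event 9 (return 2): 0 + 2 = 2
  Event 10 (return 4): 2 + 4 = 6
  Event 11 (restock 16): 6 + 16 = 22
  Event 12 (sale 1): sell min(1,22)=1. stock: 22 - 1 = 21. total_sold = 41
  Event 13 (adjust +1): 21 + 1 = 22
  Event 14 (sale 11): sell min(11,22)=11. stock: 22 - 11 = 11. total_sold = 52
  Event 15 (sale 8): sell min(8,11)=8. stock: 11 - 8 = 3. total_sold = 60
Final: stock = 3, total_sold = 60

First zero at event 1.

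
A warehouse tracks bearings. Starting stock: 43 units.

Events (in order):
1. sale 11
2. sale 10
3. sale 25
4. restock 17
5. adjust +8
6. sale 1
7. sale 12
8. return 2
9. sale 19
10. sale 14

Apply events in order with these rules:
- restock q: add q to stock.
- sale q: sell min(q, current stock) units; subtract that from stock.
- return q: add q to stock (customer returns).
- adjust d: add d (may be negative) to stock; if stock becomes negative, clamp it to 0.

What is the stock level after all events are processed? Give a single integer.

Processing events:
Start: stock = 43
  Event 1 (sale 11): sell min(11,43)=11. stock: 43 - 11 = 32. total_sold = 11
  Event 2 (sale 10): sell min(10,32)=10. stock: 32 - 10 = 22. total_sold = 21
  Event 3 (sale 25): sell min(25,22)=22. stock: 22 - 22 = 0. total_sold = 43
  Event 4 (restock 17): 0 + 17 = 17
  Event 5 (adjust +8): 17 + 8 = 25
  Event 6 (sale 1): sell min(1,25)=1. stock: 25 - 1 = 24. total_sold = 44
  Event 7 (sale 12): sell min(12,24)=12. stock: 24 - 12 = 12. total_sold = 56
  Event 8 (return 2): 12 + 2 = 14
  Event 9 (sale 19): sell min(19,14)=14. stock: 14 - 14 = 0. total_sold = 70
  Event 10 (sale 14): sell min(14,0)=0. stock: 0 - 0 = 0. total_sold = 70
Final: stock = 0, total_sold = 70

Answer: 0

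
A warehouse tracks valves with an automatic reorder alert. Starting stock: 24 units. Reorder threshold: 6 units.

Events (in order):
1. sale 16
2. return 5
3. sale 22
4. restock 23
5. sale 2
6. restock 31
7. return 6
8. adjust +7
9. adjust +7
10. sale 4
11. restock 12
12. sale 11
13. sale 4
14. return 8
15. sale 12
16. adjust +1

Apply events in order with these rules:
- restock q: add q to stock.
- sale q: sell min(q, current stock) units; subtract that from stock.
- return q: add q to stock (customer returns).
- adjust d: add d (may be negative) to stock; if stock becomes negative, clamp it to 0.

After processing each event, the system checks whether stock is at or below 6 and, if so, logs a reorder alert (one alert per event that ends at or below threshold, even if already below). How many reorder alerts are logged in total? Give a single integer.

Processing events:
Start: stock = 24
  Event 1 (sale 16): sell min(16,24)=16. stock: 24 - 16 = 8. total_sold = 16
  Event 2 (return 5): 8 + 5 = 13
  Event 3 (sale 22): sell min(22,13)=13. stock: 13 - 13 = 0. total_sold = 29
  Event 4 (restock 23): 0 + 23 = 23
  Event 5 (sale 2): sell min(2,23)=2. stock: 23 - 2 = 21. total_sold = 31
  Event 6 (restock 31): 21 + 31 = 52
  Event 7 (return 6): 52 + 6 = 58
  Event 8 (adjust +7): 58 + 7 = 65
  Event 9 (adjust +7): 65 + 7 = 72
  Event 10 (sale 4): sell min(4,72)=4. stock: 72 - 4 = 68. total_sold = 35
  Event 11 (restock 12): 68 + 12 = 80
  Event 12 (sale 11): sell min(11,80)=11. stock: 80 - 11 = 69. total_sold = 46
  Event 13 (sale 4): sell min(4,69)=4. stock: 69 - 4 = 65. total_sold = 50
  Event 14 (return 8): 65 + 8 = 73
  Event 15 (sale 12): sell min(12,73)=12. stock: 73 - 12 = 61. total_sold = 62
  Event 16 (adjust +1): 61 + 1 = 62
Final: stock = 62, total_sold = 62

Checking against threshold 6:
  After event 1: stock=8 > 6
  After event 2: stock=13 > 6
  After event 3: stock=0 <= 6 -> ALERT
  After event 4: stock=23 > 6
  After event 5: stock=21 > 6
  After event 6: stock=52 > 6
  After event 7: stock=58 > 6
  After event 8: stock=65 > 6
  After event 9: stock=72 > 6
  After event 10: stock=68 > 6
  After event 11: stock=80 > 6
  After event 12: stock=69 > 6
  After event 13: stock=65 > 6
  After event 14: stock=73 > 6
  After event 15: stock=61 > 6
  After event 16: stock=62 > 6
Alert events: [3]. Count = 1

Answer: 1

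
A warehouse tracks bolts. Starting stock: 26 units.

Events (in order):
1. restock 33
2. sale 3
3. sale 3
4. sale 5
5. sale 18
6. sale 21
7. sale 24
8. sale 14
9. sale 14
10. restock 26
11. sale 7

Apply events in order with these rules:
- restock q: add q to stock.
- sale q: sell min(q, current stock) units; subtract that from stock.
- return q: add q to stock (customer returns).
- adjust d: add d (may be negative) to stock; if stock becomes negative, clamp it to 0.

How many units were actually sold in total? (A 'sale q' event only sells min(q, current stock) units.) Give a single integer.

Processing events:
Start: stock = 26
  Event 1 (restock 33): 26 + 33 = 59
  Event 2 (sale 3): sell min(3,59)=3. stock: 59 - 3 = 56. total_sold = 3
  Event 3 (sale 3): sell min(3,56)=3. stock: 56 - 3 = 53. total_sold = 6
  Event 4 (sale 5): sell min(5,53)=5. stock: 53 - 5 = 48. total_sold = 11
  Event 5 (sale 18): sell min(18,48)=18. stock: 48 - 18 = 30. total_sold = 29
  Event 6 (sale 21): sell min(21,30)=21. stock: 30 - 21 = 9. total_sold = 50
  Event 7 (sale 24): sell min(24,9)=9. stock: 9 - 9 = 0. total_sold = 59
  Event 8 (sale 14): sell min(14,0)=0. stock: 0 - 0 = 0. total_sold = 59
  Event 9 (sale 14): sell min(14,0)=0. stock: 0 - 0 = 0. total_sold = 59
  Event 10 (restock 26): 0 + 26 = 26
  Event 11 (sale 7): sell min(7,26)=7. stock: 26 - 7 = 19. total_sold = 66
Final: stock = 19, total_sold = 66

Answer: 66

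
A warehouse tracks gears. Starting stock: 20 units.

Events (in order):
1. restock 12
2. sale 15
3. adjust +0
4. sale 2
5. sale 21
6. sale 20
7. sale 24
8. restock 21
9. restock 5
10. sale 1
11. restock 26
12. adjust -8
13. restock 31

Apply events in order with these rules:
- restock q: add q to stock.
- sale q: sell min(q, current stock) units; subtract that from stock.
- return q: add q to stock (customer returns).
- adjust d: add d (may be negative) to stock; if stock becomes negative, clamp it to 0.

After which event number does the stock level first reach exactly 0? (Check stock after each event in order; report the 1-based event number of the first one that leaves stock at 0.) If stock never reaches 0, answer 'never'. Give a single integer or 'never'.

Processing events:
Start: stock = 20
  Event 1 (restock 12): 20 + 12 = 32
  Event 2 (sale 15): sell min(15,32)=15. stock: 32 - 15 = 17. total_sold = 15
  Event 3 (adjust +0): 17 + 0 = 17
  Event 4 (sale 2): sell min(2,17)=2. stock: 17 - 2 = 15. total_sold = 17
  Event 5 (sale 21): sell min(21,15)=15. stock: 15 - 15 = 0. total_sold = 32
  Event 6 (sale 20): sell min(20,0)=0. stock: 0 - 0 = 0. total_sold = 32
  Event 7 (sale 24): sell min(24,0)=0. stock: 0 - 0 = 0. total_sold = 32
  Event 8 (restock 21): 0 + 21 = 21
  Event 9 (restock 5): 21 + 5 = 26
  Event 10 (sale 1): sell min(1,26)=1. stock: 26 - 1 = 25. total_sold = 33
  Event 11 (restock 26): 25 + 26 = 51
  Event 12 (adjust -8): 51 + -8 = 43
  Event 13 (restock 31): 43 + 31 = 74
Final: stock = 74, total_sold = 33

First zero at event 5.

Answer: 5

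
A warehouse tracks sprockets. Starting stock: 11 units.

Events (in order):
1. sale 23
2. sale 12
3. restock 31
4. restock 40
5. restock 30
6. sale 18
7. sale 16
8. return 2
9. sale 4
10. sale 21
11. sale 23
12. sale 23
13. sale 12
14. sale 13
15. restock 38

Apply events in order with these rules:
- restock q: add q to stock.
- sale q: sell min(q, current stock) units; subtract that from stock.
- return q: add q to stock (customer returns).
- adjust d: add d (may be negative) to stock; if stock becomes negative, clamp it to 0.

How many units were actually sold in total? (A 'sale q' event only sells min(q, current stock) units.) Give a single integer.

Answer: 114

Derivation:
Processing events:
Start: stock = 11
  Event 1 (sale 23): sell min(23,11)=11. stock: 11 - 11 = 0. total_sold = 11
  Event 2 (sale 12): sell min(12,0)=0. stock: 0 - 0 = 0. total_sold = 11
  Event 3 (restock 31): 0 + 31 = 31
  Event 4 (restock 40): 31 + 40 = 71
  Event 5 (restock 30): 71 + 30 = 101
  Event 6 (sale 18): sell min(18,101)=18. stock: 101 - 18 = 83. total_sold = 29
  Event 7 (sale 16): sell min(16,83)=16. stock: 83 - 16 = 67. total_sold = 45
  Event 8 (return 2): 67 + 2 = 69
  Event 9 (sale 4): sell min(4,69)=4. stock: 69 - 4 = 65. total_sold = 49
  Event 10 (sale 21): sell min(21,65)=21. stock: 65 - 21 = 44. total_sold = 70
  Event 11 (sale 23): sell min(23,44)=23. stock: 44 - 23 = 21. total_sold = 93
  Event 12 (sale 23): sell min(23,21)=21. stock: 21 - 21 = 0. total_sold = 114
  Event 13 (sale 12): sell min(12,0)=0. stock: 0 - 0 = 0. total_sold = 114
  Event 14 (sale 13): sell min(13,0)=0. stock: 0 - 0 = 0. total_sold = 114
  Event 15 (restock 38): 0 + 38 = 38
Final: stock = 38, total_sold = 114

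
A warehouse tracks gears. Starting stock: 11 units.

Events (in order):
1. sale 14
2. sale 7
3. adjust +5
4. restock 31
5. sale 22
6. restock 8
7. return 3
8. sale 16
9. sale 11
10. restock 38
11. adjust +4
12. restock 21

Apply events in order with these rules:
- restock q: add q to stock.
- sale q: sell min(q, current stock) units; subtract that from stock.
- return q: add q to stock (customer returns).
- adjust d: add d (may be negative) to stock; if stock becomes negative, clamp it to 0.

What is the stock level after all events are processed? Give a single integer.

Answer: 63

Derivation:
Processing events:
Start: stock = 11
  Event 1 (sale 14): sell min(14,11)=11. stock: 11 - 11 = 0. total_sold = 11
  Event 2 (sale 7): sell min(7,0)=0. stock: 0 - 0 = 0. total_sold = 11
  Event 3 (adjust +5): 0 + 5 = 5
  Event 4 (restock 31): 5 + 31 = 36
  Event 5 (sale 22): sell min(22,36)=22. stock: 36 - 22 = 14. total_sold = 33
  Event 6 (restock 8): 14 + 8 = 22
  Event 7 (return 3): 22 + 3 = 25
  Event 8 (sale 16): sell min(16,25)=16. stock: 25 - 16 = 9. total_sold = 49
  Event 9 (sale 11): sell min(11,9)=9. stock: 9 - 9 = 0. total_sold = 58
  Event 10 (restock 38): 0 + 38 = 38
  Event 11 (adjust +4): 38 + 4 = 42
  Event 12 (restock 21): 42 + 21 = 63
Final: stock = 63, total_sold = 58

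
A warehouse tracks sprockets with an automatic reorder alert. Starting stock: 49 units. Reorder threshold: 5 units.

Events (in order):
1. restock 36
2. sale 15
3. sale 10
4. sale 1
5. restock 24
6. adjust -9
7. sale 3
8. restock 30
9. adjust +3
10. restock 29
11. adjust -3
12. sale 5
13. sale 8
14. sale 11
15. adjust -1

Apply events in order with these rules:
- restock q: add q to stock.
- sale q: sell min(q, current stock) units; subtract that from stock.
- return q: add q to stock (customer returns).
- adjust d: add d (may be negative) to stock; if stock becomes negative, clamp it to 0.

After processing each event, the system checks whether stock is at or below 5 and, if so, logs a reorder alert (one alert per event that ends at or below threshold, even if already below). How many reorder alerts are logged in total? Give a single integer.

Processing events:
Start: stock = 49
  Event 1 (restock 36): 49 + 36 = 85
  Event 2 (sale 15): sell min(15,85)=15. stock: 85 - 15 = 70. total_sold = 15
  Event 3 (sale 10): sell min(10,70)=10. stock: 70 - 10 = 60. total_sold = 25
  Event 4 (sale 1): sell min(1,60)=1. stock: 60 - 1 = 59. total_sold = 26
  Event 5 (restock 24): 59 + 24 = 83
  Event 6 (adjust -9): 83 + -9 = 74
  Event 7 (sale 3): sell min(3,74)=3. stock: 74 - 3 = 71. total_sold = 29
  Event 8 (restock 30): 71 + 30 = 101
  Event 9 (adjust +3): 101 + 3 = 104
  Event 10 (restock 29): 104 + 29 = 133
  Event 11 (adjust -3): 133 + -3 = 130
  Event 12 (sale 5): sell min(5,130)=5. stock: 130 - 5 = 125. total_sold = 34
  Event 13 (sale 8): sell min(8,125)=8. stock: 125 - 8 = 117. total_sold = 42
  Event 14 (sale 11): sell min(11,117)=11. stock: 117 - 11 = 106. total_sold = 53
  Event 15 (adjust -1): 106 + -1 = 105
Final: stock = 105, total_sold = 53

Checking against threshold 5:
  After event 1: stock=85 > 5
  After event 2: stock=70 > 5
  After event 3: stock=60 > 5
  After event 4: stock=59 > 5
  After event 5: stock=83 > 5
  After event 6: stock=74 > 5
  After event 7: stock=71 > 5
  After event 8: stock=101 > 5
  After event 9: stock=104 > 5
  After event 10: stock=133 > 5
  After event 11: stock=130 > 5
  After event 12: stock=125 > 5
  After event 13: stock=117 > 5
  After event 14: stock=106 > 5
  After event 15: stock=105 > 5
Alert events: []. Count = 0

Answer: 0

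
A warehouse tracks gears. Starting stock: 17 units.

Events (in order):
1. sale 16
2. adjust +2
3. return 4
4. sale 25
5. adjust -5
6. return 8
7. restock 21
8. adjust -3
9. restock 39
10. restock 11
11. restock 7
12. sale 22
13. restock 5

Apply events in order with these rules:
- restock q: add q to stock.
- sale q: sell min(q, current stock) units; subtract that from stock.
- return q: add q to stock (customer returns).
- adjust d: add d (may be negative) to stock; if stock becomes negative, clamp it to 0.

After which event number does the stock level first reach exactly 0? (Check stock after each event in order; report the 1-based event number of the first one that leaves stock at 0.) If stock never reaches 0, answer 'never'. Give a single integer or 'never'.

Processing events:
Start: stock = 17
  Event 1 (sale 16): sell min(16,17)=16. stock: 17 - 16 = 1. total_sold = 16
  Event 2 (adjust +2): 1 + 2 = 3
  Event 3 (return 4): 3 + 4 = 7
  Event 4 (sale 25): sell min(25,7)=7. stock: 7 - 7 = 0. total_sold = 23
  Event 5 (adjust -5): 0 + -5 = 0 (clamped to 0)
  Event 6 (return 8): 0 + 8 = 8
  Event 7 (restock 21): 8 + 21 = 29
  Event 8 (adjust -3): 29 + -3 = 26
  Event 9 (restock 39): 26 + 39 = 65
  Event 10 (restock 11): 65 + 11 = 76
  Event 11 (restock 7): 76 + 7 = 83
  Event 12 (sale 22): sell min(22,83)=22. stock: 83 - 22 = 61. total_sold = 45
  Event 13 (restock 5): 61 + 5 = 66
Final: stock = 66, total_sold = 45

First zero at event 4.

Answer: 4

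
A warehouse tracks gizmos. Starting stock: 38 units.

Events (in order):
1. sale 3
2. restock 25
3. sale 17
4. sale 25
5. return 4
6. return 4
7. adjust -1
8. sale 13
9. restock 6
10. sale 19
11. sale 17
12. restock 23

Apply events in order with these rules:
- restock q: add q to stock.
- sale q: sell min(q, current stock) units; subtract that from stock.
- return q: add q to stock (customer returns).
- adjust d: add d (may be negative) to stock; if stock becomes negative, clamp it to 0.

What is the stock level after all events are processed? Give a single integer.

Processing events:
Start: stock = 38
  Event 1 (sale 3): sell min(3,38)=3. stock: 38 - 3 = 35. total_sold = 3
  Event 2 (restock 25): 35 + 25 = 60
  Event 3 (sale 17): sell min(17,60)=17. stock: 60 - 17 = 43. total_sold = 20
  Event 4 (sale 25): sell min(25,43)=25. stock: 43 - 25 = 18. total_sold = 45
  Event 5 (return 4): 18 + 4 = 22
  Event 6 (return 4): 22 + 4 = 26
  Event 7 (adjust -1): 26 + -1 = 25
  Event 8 (sale 13): sell min(13,25)=13. stock: 25 - 13 = 12. total_sold = 58
  Event 9 (restock 6): 12 + 6 = 18
  Event 10 (sale 19): sell min(19,18)=18. stock: 18 - 18 = 0. total_sold = 76
  Event 11 (sale 17): sell min(17,0)=0. stock: 0 - 0 = 0. total_sold = 76
  Event 12 (restock 23): 0 + 23 = 23
Final: stock = 23, total_sold = 76

Answer: 23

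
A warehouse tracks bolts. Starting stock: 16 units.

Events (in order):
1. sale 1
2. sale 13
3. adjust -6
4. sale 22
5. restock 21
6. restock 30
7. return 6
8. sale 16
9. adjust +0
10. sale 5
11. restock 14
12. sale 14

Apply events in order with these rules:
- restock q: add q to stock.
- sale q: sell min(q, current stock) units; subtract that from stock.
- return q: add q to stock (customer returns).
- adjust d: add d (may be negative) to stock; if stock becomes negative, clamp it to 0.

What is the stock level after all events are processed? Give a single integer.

Answer: 36

Derivation:
Processing events:
Start: stock = 16
  Event 1 (sale 1): sell min(1,16)=1. stock: 16 - 1 = 15. total_sold = 1
  Event 2 (sale 13): sell min(13,15)=13. stock: 15 - 13 = 2. total_sold = 14
  Event 3 (adjust -6): 2 + -6 = 0 (clamped to 0)
  Event 4 (sale 22): sell min(22,0)=0. stock: 0 - 0 = 0. total_sold = 14
  Event 5 (restock 21): 0 + 21 = 21
  Event 6 (restock 30): 21 + 30 = 51
  Event 7 (return 6): 51 + 6 = 57
  Event 8 (sale 16): sell min(16,57)=16. stock: 57 - 16 = 41. total_sold = 30
  Event 9 (adjust +0): 41 + 0 = 41
  Event 10 (sale 5): sell min(5,41)=5. stock: 41 - 5 = 36. total_sold = 35
  Event 11 (restock 14): 36 + 14 = 50
  Event 12 (sale 14): sell min(14,50)=14. stock: 50 - 14 = 36. total_sold = 49
Final: stock = 36, total_sold = 49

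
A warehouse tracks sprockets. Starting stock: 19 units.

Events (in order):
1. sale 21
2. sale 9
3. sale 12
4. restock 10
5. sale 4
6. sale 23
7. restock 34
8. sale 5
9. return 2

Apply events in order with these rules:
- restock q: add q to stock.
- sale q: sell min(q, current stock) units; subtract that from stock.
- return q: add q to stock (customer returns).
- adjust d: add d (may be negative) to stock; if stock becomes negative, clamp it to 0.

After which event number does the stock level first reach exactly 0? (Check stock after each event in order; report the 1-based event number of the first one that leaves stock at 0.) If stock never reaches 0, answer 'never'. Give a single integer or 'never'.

Answer: 1

Derivation:
Processing events:
Start: stock = 19
  Event 1 (sale 21): sell min(21,19)=19. stock: 19 - 19 = 0. total_sold = 19
  Event 2 (sale 9): sell min(9,0)=0. stock: 0 - 0 = 0. total_sold = 19
  Event 3 (sale 12): sell min(12,0)=0. stock: 0 - 0 = 0. total_sold = 19
  Event 4 (restock 10): 0 + 10 = 10
  Event 5 (sale 4): sell min(4,10)=4. stock: 10 - 4 = 6. total_sold = 23
  Event 6 (sale 23): sell min(23,6)=6. stock: 6 - 6 = 0. total_sold = 29
  Event 7 (restock 34): 0 + 34 = 34
  Event 8 (sale 5): sell min(5,34)=5. stock: 34 - 5 = 29. total_sold = 34
  Event 9 (return 2): 29 + 2 = 31
Final: stock = 31, total_sold = 34

First zero at event 1.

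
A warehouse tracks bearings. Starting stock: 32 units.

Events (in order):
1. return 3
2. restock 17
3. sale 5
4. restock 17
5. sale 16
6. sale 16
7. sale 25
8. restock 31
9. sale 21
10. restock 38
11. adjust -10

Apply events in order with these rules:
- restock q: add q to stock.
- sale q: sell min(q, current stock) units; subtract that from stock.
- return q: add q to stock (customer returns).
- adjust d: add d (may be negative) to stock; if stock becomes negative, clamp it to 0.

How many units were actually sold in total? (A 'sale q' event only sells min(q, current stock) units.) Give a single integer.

Processing events:
Start: stock = 32
  Event 1 (return 3): 32 + 3 = 35
  Event 2 (restock 17): 35 + 17 = 52
  Event 3 (sale 5): sell min(5,52)=5. stock: 52 - 5 = 47. total_sold = 5
  Event 4 (restock 17): 47 + 17 = 64
  Event 5 (sale 16): sell min(16,64)=16. stock: 64 - 16 = 48. total_sold = 21
  Event 6 (sale 16): sell min(16,48)=16. stock: 48 - 16 = 32. total_sold = 37
  Event 7 (sale 25): sell min(25,32)=25. stock: 32 - 25 = 7. total_sold = 62
  Event 8 (restock 31): 7 + 31 = 38
  Event 9 (sale 21): sell min(21,38)=21. stock: 38 - 21 = 17. total_sold = 83
  Event 10 (restock 38): 17 + 38 = 55
  Event 11 (adjust -10): 55 + -10 = 45
Final: stock = 45, total_sold = 83

Answer: 83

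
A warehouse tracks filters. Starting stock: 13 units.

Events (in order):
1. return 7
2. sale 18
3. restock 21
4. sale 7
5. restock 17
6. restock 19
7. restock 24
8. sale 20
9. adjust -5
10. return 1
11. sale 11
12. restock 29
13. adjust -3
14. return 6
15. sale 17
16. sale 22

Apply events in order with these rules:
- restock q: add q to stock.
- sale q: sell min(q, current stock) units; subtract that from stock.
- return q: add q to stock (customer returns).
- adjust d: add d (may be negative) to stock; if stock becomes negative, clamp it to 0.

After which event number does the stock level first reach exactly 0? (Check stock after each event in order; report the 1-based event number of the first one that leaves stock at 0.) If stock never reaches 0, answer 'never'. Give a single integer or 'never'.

Answer: never

Derivation:
Processing events:
Start: stock = 13
  Event 1 (return 7): 13 + 7 = 20
  Event 2 (sale 18): sell min(18,20)=18. stock: 20 - 18 = 2. total_sold = 18
  Event 3 (restock 21): 2 + 21 = 23
  Event 4 (sale 7): sell min(7,23)=7. stock: 23 - 7 = 16. total_sold = 25
  Event 5 (restock 17): 16 + 17 = 33
  Event 6 (restock 19): 33 + 19 = 52
  Event 7 (restock 24): 52 + 24 = 76
  Event 8 (sale 20): sell min(20,76)=20. stock: 76 - 20 = 56. total_sold = 45
  Event 9 (adjust -5): 56 + -5 = 51
  Event 10 (return 1): 51 + 1 = 52
  Event 11 (sale 11): sell min(11,52)=11. stock: 52 - 11 = 41. total_sold = 56
  Event 12 (restock 29): 41 + 29 = 70
  Event 13 (adjust -3): 70 + -3 = 67
  Event 14 (return 6): 67 + 6 = 73
  Event 15 (sale 17): sell min(17,73)=17. stock: 73 - 17 = 56. total_sold = 73
  Event 16 (sale 22): sell min(22,56)=22. stock: 56 - 22 = 34. total_sold = 95
Final: stock = 34, total_sold = 95

Stock never reaches 0.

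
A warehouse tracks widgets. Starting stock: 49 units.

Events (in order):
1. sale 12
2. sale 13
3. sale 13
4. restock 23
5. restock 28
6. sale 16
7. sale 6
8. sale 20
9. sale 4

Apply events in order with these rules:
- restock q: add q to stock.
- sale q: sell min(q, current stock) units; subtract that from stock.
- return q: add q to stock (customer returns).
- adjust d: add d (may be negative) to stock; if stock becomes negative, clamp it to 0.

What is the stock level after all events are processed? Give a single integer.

Answer: 16

Derivation:
Processing events:
Start: stock = 49
  Event 1 (sale 12): sell min(12,49)=12. stock: 49 - 12 = 37. total_sold = 12
  Event 2 (sale 13): sell min(13,37)=13. stock: 37 - 13 = 24. total_sold = 25
  Event 3 (sale 13): sell min(13,24)=13. stock: 24 - 13 = 11. total_sold = 38
  Event 4 (restock 23): 11 + 23 = 34
  Event 5 (restock 28): 34 + 28 = 62
  Event 6 (sale 16): sell min(16,62)=16. stock: 62 - 16 = 46. total_sold = 54
  Event 7 (sale 6): sell min(6,46)=6. stock: 46 - 6 = 40. total_sold = 60
  Event 8 (sale 20): sell min(20,40)=20. stock: 40 - 20 = 20. total_sold = 80
  Event 9 (sale 4): sell min(4,20)=4. stock: 20 - 4 = 16. total_sold = 84
Final: stock = 16, total_sold = 84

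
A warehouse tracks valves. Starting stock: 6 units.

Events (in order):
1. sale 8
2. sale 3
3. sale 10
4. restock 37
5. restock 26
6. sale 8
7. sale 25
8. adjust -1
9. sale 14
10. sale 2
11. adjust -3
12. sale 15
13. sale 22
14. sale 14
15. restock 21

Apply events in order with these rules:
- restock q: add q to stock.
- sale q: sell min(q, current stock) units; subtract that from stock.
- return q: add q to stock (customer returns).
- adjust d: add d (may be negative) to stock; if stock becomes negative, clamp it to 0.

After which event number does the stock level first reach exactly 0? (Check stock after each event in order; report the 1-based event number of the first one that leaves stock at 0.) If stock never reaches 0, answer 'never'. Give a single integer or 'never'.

Processing events:
Start: stock = 6
  Event 1 (sale 8): sell min(8,6)=6. stock: 6 - 6 = 0. total_sold = 6
  Event 2 (sale 3): sell min(3,0)=0. stock: 0 - 0 = 0. total_sold = 6
  Event 3 (sale 10): sell min(10,0)=0. stock: 0 - 0 = 0. total_sold = 6
  Event 4 (restock 37): 0 + 37 = 37
  Event 5 (restock 26): 37 + 26 = 63
  Event 6 (sale 8): sell min(8,63)=8. stock: 63 - 8 = 55. total_sold = 14
  Event 7 (sale 25): sell min(25,55)=25. stock: 55 - 25 = 30. total_sold = 39
  Event 8 (adjust -1): 30 + -1 = 29
  Event 9 (sale 14): sell min(14,29)=14. stock: 29 - 14 = 15. total_sold = 53
  Event 10 (sale 2): sell min(2,15)=2. stock: 15 - 2 = 13. total_sold = 55
  Event 11 (adjust -3): 13 + -3 = 10
  Event 12 (sale 15): sell min(15,10)=10. stock: 10 - 10 = 0. total_sold = 65
  Event 13 (sale 22): sell min(22,0)=0. stock: 0 - 0 = 0. total_sold = 65
  Event 14 (sale 14): sell min(14,0)=0. stock: 0 - 0 = 0. total_sold = 65
  Event 15 (restock 21): 0 + 21 = 21
Final: stock = 21, total_sold = 65

First zero at event 1.

Answer: 1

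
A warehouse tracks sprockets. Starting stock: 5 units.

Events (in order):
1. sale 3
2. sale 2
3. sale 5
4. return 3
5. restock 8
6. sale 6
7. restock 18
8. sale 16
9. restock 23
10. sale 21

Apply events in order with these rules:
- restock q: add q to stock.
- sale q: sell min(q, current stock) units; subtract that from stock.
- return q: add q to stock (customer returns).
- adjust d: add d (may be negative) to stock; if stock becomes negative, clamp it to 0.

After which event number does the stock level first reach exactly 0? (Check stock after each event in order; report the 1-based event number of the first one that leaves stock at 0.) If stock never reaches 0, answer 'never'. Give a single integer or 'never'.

Answer: 2

Derivation:
Processing events:
Start: stock = 5
  Event 1 (sale 3): sell min(3,5)=3. stock: 5 - 3 = 2. total_sold = 3
  Event 2 (sale 2): sell min(2,2)=2. stock: 2 - 2 = 0. total_sold = 5
  Event 3 (sale 5): sell min(5,0)=0. stock: 0 - 0 = 0. total_sold = 5
  Event 4 (return 3): 0 + 3 = 3
  Event 5 (restock 8): 3 + 8 = 11
  Event 6 (sale 6): sell min(6,11)=6. stock: 11 - 6 = 5. total_sold = 11
  Event 7 (restock 18): 5 + 18 = 23
  Event 8 (sale 16): sell min(16,23)=16. stock: 23 - 16 = 7. total_sold = 27
  Event 9 (restock 23): 7 + 23 = 30
  Event 10 (sale 21): sell min(21,30)=21. stock: 30 - 21 = 9. total_sold = 48
Final: stock = 9, total_sold = 48

First zero at event 2.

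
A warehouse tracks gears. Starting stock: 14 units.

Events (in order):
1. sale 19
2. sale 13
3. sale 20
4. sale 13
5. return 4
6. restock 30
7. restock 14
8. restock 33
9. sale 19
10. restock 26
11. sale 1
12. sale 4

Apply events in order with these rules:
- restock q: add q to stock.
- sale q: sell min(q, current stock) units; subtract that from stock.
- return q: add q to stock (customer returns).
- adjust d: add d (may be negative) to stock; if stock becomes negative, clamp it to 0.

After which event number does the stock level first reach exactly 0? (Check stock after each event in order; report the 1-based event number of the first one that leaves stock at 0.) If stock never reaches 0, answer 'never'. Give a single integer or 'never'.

Answer: 1

Derivation:
Processing events:
Start: stock = 14
  Event 1 (sale 19): sell min(19,14)=14. stock: 14 - 14 = 0. total_sold = 14
  Event 2 (sale 13): sell min(13,0)=0. stock: 0 - 0 = 0. total_sold = 14
  Event 3 (sale 20): sell min(20,0)=0. stock: 0 - 0 = 0. total_sold = 14
  Event 4 (sale 13): sell min(13,0)=0. stock: 0 - 0 = 0. total_sold = 14
  Event 5 (return 4): 0 + 4 = 4
  Event 6 (restock 30): 4 + 30 = 34
  Event 7 (restock 14): 34 + 14 = 48
  Event 8 (restock 33): 48 + 33 = 81
  Event 9 (sale 19): sell min(19,81)=19. stock: 81 - 19 = 62. total_sold = 33
  Event 10 (restock 26): 62 + 26 = 88
  Event 11 (sale 1): sell min(1,88)=1. stock: 88 - 1 = 87. total_sold = 34
  Event 12 (sale 4): sell min(4,87)=4. stock: 87 - 4 = 83. total_sold = 38
Final: stock = 83, total_sold = 38

First zero at event 1.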